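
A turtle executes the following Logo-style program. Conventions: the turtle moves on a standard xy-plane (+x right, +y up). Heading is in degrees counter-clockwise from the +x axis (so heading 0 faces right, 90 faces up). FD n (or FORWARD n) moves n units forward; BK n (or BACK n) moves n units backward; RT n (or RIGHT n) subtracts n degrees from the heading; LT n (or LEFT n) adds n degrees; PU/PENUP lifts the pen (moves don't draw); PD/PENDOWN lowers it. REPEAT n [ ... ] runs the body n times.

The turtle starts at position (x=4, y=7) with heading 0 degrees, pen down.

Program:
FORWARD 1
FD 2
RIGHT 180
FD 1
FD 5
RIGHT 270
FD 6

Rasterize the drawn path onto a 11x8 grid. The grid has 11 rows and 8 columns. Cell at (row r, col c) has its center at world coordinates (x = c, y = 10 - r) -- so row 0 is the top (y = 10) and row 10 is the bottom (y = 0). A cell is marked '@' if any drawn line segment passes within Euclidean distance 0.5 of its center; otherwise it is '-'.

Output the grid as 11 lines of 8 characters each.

Answer: --------
--------
--------
-@@@@@@@
-@------
-@------
-@------
-@------
-@------
-@------
--------

Derivation:
Segment 0: (4,7) -> (5,7)
Segment 1: (5,7) -> (7,7)
Segment 2: (7,7) -> (6,7)
Segment 3: (6,7) -> (1,7)
Segment 4: (1,7) -> (1,1)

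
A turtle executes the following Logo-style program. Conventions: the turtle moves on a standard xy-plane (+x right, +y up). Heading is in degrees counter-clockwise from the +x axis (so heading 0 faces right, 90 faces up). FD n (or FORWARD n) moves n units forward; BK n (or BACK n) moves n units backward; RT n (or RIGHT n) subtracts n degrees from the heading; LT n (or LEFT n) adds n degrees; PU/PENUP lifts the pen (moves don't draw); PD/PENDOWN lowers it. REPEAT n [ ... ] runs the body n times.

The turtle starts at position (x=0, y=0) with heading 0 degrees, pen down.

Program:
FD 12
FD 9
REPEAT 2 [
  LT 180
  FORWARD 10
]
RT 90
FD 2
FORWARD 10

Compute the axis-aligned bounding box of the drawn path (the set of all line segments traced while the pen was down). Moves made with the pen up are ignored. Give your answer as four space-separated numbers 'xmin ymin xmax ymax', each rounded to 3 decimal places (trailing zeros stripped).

Executing turtle program step by step:
Start: pos=(0,0), heading=0, pen down
FD 12: (0,0) -> (12,0) [heading=0, draw]
FD 9: (12,0) -> (21,0) [heading=0, draw]
REPEAT 2 [
  -- iteration 1/2 --
  LT 180: heading 0 -> 180
  FD 10: (21,0) -> (11,0) [heading=180, draw]
  -- iteration 2/2 --
  LT 180: heading 180 -> 0
  FD 10: (11,0) -> (21,0) [heading=0, draw]
]
RT 90: heading 0 -> 270
FD 2: (21,0) -> (21,-2) [heading=270, draw]
FD 10: (21,-2) -> (21,-12) [heading=270, draw]
Final: pos=(21,-12), heading=270, 6 segment(s) drawn

Segment endpoints: x in {0, 11, 12, 21, 21}, y in {-12, -2, 0, 0, 0}
xmin=0, ymin=-12, xmax=21, ymax=0

Answer: 0 -12 21 0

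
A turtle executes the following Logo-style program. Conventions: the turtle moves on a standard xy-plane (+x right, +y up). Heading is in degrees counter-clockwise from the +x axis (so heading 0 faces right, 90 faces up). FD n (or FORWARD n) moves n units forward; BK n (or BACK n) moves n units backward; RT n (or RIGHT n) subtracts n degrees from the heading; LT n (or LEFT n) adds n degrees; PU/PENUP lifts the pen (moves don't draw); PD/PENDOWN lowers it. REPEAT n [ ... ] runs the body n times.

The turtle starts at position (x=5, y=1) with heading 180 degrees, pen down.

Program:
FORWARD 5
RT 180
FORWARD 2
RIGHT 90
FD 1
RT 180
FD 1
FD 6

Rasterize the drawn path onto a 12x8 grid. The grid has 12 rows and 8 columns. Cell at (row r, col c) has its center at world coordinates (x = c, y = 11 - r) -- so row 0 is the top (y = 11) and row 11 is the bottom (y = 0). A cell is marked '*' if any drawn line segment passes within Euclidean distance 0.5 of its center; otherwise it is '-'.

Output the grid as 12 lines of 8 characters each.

Segment 0: (5,1) -> (0,1)
Segment 1: (0,1) -> (2,1)
Segment 2: (2,1) -> (2,0)
Segment 3: (2,0) -> (2,1)
Segment 4: (2,1) -> (2,7)

Answer: --------
--------
--------
--------
--*-----
--*-----
--*-----
--*-----
--*-----
--*-----
******--
--*-----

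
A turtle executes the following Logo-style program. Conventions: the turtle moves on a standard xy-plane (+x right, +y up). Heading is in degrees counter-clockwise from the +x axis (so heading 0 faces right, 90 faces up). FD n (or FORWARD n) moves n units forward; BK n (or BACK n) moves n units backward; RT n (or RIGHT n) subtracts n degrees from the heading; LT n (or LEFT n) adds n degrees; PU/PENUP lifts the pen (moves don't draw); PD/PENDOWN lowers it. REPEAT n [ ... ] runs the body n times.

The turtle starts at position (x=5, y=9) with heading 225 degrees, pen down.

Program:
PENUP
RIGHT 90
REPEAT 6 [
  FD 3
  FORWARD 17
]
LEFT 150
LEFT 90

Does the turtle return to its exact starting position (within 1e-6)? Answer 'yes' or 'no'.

Answer: no

Derivation:
Executing turtle program step by step:
Start: pos=(5,9), heading=225, pen down
PU: pen up
RT 90: heading 225 -> 135
REPEAT 6 [
  -- iteration 1/6 --
  FD 3: (5,9) -> (2.879,11.121) [heading=135, move]
  FD 17: (2.879,11.121) -> (-9.142,23.142) [heading=135, move]
  -- iteration 2/6 --
  FD 3: (-9.142,23.142) -> (-11.263,25.263) [heading=135, move]
  FD 17: (-11.263,25.263) -> (-23.284,37.284) [heading=135, move]
  -- iteration 3/6 --
  FD 3: (-23.284,37.284) -> (-25.406,39.406) [heading=135, move]
  FD 17: (-25.406,39.406) -> (-37.426,51.426) [heading=135, move]
  -- iteration 4/6 --
  FD 3: (-37.426,51.426) -> (-39.548,53.548) [heading=135, move]
  FD 17: (-39.548,53.548) -> (-51.569,65.569) [heading=135, move]
  -- iteration 5/6 --
  FD 3: (-51.569,65.569) -> (-53.69,67.69) [heading=135, move]
  FD 17: (-53.69,67.69) -> (-65.711,79.711) [heading=135, move]
  -- iteration 6/6 --
  FD 3: (-65.711,79.711) -> (-67.832,81.832) [heading=135, move]
  FD 17: (-67.832,81.832) -> (-79.853,93.853) [heading=135, move]
]
LT 150: heading 135 -> 285
LT 90: heading 285 -> 15
Final: pos=(-79.853,93.853), heading=15, 0 segment(s) drawn

Start position: (5, 9)
Final position: (-79.853, 93.853)
Distance = 120; >= 1e-6 -> NOT closed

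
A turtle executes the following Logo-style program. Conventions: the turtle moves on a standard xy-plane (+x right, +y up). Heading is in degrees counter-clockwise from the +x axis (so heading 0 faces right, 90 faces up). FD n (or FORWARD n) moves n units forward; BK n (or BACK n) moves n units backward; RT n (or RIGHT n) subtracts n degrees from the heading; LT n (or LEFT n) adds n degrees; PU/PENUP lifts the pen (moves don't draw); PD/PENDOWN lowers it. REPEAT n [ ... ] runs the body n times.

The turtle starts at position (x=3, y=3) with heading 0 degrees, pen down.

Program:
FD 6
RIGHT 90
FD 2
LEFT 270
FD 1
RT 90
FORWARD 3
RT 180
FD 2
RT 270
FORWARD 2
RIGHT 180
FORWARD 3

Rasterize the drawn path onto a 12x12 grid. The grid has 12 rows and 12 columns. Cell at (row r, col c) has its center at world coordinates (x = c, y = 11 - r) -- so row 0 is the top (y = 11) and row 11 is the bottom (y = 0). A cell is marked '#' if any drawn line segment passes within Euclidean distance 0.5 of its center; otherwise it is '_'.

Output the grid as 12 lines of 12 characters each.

Answer: ____________
____________
____________
____________
____________
____________
____________
________#___
___#######__
_______####_
________##__
____________

Derivation:
Segment 0: (3,3) -> (9,3)
Segment 1: (9,3) -> (9,1)
Segment 2: (9,1) -> (8,1)
Segment 3: (8,1) -> (8,4)
Segment 4: (8,4) -> (8,2)
Segment 5: (8,2) -> (10,2)
Segment 6: (10,2) -> (7,2)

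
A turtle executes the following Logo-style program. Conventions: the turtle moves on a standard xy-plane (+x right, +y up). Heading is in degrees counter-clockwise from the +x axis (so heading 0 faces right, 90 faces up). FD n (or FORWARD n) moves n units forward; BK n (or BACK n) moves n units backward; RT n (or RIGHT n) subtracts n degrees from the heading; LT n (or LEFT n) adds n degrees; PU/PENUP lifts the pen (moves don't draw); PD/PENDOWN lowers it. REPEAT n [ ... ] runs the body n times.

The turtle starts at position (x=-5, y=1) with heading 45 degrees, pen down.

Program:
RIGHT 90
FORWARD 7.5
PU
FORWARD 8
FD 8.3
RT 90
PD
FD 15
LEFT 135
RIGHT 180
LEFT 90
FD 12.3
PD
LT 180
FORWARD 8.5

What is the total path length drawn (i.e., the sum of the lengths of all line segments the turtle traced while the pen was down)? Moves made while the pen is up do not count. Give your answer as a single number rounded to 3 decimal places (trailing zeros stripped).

Executing turtle program step by step:
Start: pos=(-5,1), heading=45, pen down
RT 90: heading 45 -> 315
FD 7.5: (-5,1) -> (0.303,-4.303) [heading=315, draw]
PU: pen up
FD 8: (0.303,-4.303) -> (5.96,-9.96) [heading=315, move]
FD 8.3: (5.96,-9.96) -> (11.829,-15.829) [heading=315, move]
RT 90: heading 315 -> 225
PD: pen down
FD 15: (11.829,-15.829) -> (1.223,-26.436) [heading=225, draw]
LT 135: heading 225 -> 0
RT 180: heading 0 -> 180
LT 90: heading 180 -> 270
FD 12.3: (1.223,-26.436) -> (1.223,-38.736) [heading=270, draw]
PD: pen down
LT 180: heading 270 -> 90
FD 8.5: (1.223,-38.736) -> (1.223,-30.236) [heading=90, draw]
Final: pos=(1.223,-30.236), heading=90, 4 segment(s) drawn

Segment lengths:
  seg 1: (-5,1) -> (0.303,-4.303), length = 7.5
  seg 2: (11.829,-15.829) -> (1.223,-26.436), length = 15
  seg 3: (1.223,-26.436) -> (1.223,-38.736), length = 12.3
  seg 4: (1.223,-38.736) -> (1.223,-30.236), length = 8.5
Total = 43.3

Answer: 43.3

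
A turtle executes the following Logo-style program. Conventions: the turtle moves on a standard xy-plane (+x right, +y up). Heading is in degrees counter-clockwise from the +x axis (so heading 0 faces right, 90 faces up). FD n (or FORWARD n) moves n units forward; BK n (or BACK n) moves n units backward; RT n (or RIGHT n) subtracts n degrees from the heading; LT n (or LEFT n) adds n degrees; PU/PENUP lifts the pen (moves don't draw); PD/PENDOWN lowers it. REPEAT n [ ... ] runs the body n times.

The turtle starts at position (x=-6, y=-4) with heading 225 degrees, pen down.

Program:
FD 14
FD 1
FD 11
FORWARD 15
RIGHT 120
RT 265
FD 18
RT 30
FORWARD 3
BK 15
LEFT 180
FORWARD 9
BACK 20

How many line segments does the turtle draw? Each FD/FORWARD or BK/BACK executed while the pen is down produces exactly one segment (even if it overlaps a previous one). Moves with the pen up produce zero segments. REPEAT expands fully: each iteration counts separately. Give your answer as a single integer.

Answer: 9

Derivation:
Executing turtle program step by step:
Start: pos=(-6,-4), heading=225, pen down
FD 14: (-6,-4) -> (-15.899,-13.899) [heading=225, draw]
FD 1: (-15.899,-13.899) -> (-16.607,-14.607) [heading=225, draw]
FD 11: (-16.607,-14.607) -> (-24.385,-22.385) [heading=225, draw]
FD 15: (-24.385,-22.385) -> (-34.991,-32.991) [heading=225, draw]
RT 120: heading 225 -> 105
RT 265: heading 105 -> 200
FD 18: (-34.991,-32.991) -> (-51.906,-39.148) [heading=200, draw]
RT 30: heading 200 -> 170
FD 3: (-51.906,-39.148) -> (-54.86,-38.627) [heading=170, draw]
BK 15: (-54.86,-38.627) -> (-40.088,-41.232) [heading=170, draw]
LT 180: heading 170 -> 350
FD 9: (-40.088,-41.232) -> (-31.225,-42.794) [heading=350, draw]
BK 20: (-31.225,-42.794) -> (-50.921,-39.321) [heading=350, draw]
Final: pos=(-50.921,-39.321), heading=350, 9 segment(s) drawn
Segments drawn: 9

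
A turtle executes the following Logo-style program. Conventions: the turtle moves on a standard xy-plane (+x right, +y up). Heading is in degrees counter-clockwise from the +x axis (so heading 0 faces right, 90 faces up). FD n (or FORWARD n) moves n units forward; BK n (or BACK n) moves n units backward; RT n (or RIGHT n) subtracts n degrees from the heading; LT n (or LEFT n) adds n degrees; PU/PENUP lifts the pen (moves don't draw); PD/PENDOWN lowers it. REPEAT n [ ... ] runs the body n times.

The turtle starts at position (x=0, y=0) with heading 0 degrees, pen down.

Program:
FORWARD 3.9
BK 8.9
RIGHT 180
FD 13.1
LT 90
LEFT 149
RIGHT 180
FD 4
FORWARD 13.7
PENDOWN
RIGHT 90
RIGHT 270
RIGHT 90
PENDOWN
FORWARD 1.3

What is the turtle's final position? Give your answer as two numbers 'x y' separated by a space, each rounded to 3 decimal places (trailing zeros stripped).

Answer: -28.33 -14.502

Derivation:
Executing turtle program step by step:
Start: pos=(0,0), heading=0, pen down
FD 3.9: (0,0) -> (3.9,0) [heading=0, draw]
BK 8.9: (3.9,0) -> (-5,0) [heading=0, draw]
RT 180: heading 0 -> 180
FD 13.1: (-5,0) -> (-18.1,0) [heading=180, draw]
LT 90: heading 180 -> 270
LT 149: heading 270 -> 59
RT 180: heading 59 -> 239
FD 4: (-18.1,0) -> (-20.16,-3.429) [heading=239, draw]
FD 13.7: (-20.16,-3.429) -> (-27.216,-15.172) [heading=239, draw]
PD: pen down
RT 90: heading 239 -> 149
RT 270: heading 149 -> 239
RT 90: heading 239 -> 149
PD: pen down
FD 1.3: (-27.216,-15.172) -> (-28.33,-14.502) [heading=149, draw]
Final: pos=(-28.33,-14.502), heading=149, 6 segment(s) drawn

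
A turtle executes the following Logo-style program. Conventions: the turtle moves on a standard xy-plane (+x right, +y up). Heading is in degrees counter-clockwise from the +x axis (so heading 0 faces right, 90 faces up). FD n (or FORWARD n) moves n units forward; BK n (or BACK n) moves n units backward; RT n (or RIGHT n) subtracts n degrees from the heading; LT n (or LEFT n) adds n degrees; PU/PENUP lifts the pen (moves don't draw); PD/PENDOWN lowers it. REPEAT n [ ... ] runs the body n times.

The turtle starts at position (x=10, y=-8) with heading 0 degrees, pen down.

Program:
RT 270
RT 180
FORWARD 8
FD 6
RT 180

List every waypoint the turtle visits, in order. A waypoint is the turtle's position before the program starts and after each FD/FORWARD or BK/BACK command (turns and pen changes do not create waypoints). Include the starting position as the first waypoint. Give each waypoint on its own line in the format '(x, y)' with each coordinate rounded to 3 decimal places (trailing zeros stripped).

Executing turtle program step by step:
Start: pos=(10,-8), heading=0, pen down
RT 270: heading 0 -> 90
RT 180: heading 90 -> 270
FD 8: (10,-8) -> (10,-16) [heading=270, draw]
FD 6: (10,-16) -> (10,-22) [heading=270, draw]
RT 180: heading 270 -> 90
Final: pos=(10,-22), heading=90, 2 segment(s) drawn
Waypoints (3 total):
(10, -8)
(10, -16)
(10, -22)

Answer: (10, -8)
(10, -16)
(10, -22)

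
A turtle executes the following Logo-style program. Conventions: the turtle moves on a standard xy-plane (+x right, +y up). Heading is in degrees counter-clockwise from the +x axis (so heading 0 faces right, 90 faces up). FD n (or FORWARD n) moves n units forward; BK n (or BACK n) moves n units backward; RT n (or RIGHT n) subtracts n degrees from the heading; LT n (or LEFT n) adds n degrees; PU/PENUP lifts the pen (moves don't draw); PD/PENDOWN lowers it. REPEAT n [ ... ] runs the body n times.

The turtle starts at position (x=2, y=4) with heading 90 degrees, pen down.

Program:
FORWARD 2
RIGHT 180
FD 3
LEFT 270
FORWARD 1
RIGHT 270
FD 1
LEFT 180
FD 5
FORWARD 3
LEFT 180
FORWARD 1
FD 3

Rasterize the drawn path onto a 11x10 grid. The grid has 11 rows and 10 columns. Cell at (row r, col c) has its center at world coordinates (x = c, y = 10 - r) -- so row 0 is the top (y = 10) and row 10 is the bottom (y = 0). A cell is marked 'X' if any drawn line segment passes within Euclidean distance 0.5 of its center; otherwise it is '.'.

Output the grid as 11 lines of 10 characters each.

Answer: .X........
.X........
.X........
.X........
.XX.......
.XX.......
.XX.......
.XX.......
.X........
..........
..........

Derivation:
Segment 0: (2,4) -> (2,6)
Segment 1: (2,6) -> (2,3)
Segment 2: (2,3) -> (1,3)
Segment 3: (1,3) -> (1,2)
Segment 4: (1,2) -> (1,7)
Segment 5: (1,7) -> (1,10)
Segment 6: (1,10) -> (1,9)
Segment 7: (1,9) -> (1,6)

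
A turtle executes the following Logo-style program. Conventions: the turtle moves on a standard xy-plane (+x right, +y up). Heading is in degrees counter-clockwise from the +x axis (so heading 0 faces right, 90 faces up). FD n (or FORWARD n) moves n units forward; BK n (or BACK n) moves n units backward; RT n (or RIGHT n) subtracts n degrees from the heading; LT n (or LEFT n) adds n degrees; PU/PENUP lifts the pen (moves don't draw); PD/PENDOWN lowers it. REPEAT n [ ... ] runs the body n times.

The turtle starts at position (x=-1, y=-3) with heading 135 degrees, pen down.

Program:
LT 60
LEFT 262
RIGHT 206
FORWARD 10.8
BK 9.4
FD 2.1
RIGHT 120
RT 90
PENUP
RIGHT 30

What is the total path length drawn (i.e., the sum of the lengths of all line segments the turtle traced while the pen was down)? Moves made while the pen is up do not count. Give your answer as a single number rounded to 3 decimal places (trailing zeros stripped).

Executing turtle program step by step:
Start: pos=(-1,-3), heading=135, pen down
LT 60: heading 135 -> 195
LT 262: heading 195 -> 97
RT 206: heading 97 -> 251
FD 10.8: (-1,-3) -> (-4.516,-13.212) [heading=251, draw]
BK 9.4: (-4.516,-13.212) -> (-1.456,-4.324) [heading=251, draw]
FD 2.1: (-1.456,-4.324) -> (-2.139,-6.309) [heading=251, draw]
RT 120: heading 251 -> 131
RT 90: heading 131 -> 41
PU: pen up
RT 30: heading 41 -> 11
Final: pos=(-2.139,-6.309), heading=11, 3 segment(s) drawn

Segment lengths:
  seg 1: (-1,-3) -> (-4.516,-13.212), length = 10.8
  seg 2: (-4.516,-13.212) -> (-1.456,-4.324), length = 9.4
  seg 3: (-1.456,-4.324) -> (-2.139,-6.309), length = 2.1
Total = 22.3

Answer: 22.3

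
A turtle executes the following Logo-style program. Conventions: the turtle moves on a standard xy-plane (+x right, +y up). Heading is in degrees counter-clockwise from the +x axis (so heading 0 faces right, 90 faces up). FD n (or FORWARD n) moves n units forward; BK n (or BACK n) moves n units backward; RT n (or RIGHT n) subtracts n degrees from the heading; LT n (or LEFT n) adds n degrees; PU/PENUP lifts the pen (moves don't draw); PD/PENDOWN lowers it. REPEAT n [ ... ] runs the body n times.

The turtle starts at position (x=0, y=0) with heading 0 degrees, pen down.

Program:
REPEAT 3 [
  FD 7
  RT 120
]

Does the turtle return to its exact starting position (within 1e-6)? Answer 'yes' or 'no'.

Executing turtle program step by step:
Start: pos=(0,0), heading=0, pen down
REPEAT 3 [
  -- iteration 1/3 --
  FD 7: (0,0) -> (7,0) [heading=0, draw]
  RT 120: heading 0 -> 240
  -- iteration 2/3 --
  FD 7: (7,0) -> (3.5,-6.062) [heading=240, draw]
  RT 120: heading 240 -> 120
  -- iteration 3/3 --
  FD 7: (3.5,-6.062) -> (0,0) [heading=120, draw]
  RT 120: heading 120 -> 0
]
Final: pos=(0,0), heading=0, 3 segment(s) drawn

Start position: (0, 0)
Final position: (0, 0)
Distance = 0; < 1e-6 -> CLOSED

Answer: yes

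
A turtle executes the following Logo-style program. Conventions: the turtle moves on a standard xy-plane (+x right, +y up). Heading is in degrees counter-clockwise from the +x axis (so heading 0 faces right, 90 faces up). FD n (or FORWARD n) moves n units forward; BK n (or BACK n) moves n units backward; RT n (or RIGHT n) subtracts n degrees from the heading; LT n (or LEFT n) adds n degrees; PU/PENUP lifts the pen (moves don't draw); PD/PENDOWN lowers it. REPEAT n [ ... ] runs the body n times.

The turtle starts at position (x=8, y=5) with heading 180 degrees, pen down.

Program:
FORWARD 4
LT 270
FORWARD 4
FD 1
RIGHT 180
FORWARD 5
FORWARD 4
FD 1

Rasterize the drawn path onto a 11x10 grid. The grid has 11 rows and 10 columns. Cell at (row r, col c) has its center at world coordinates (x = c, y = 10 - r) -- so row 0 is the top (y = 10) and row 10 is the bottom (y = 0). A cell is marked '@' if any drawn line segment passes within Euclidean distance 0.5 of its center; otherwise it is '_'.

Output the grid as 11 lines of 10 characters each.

Answer: ____@_____
____@_____
____@_____
____@_____
____@_____
____@@@@@_
____@_____
____@_____
____@_____
____@_____
____@_____

Derivation:
Segment 0: (8,5) -> (4,5)
Segment 1: (4,5) -> (4,9)
Segment 2: (4,9) -> (4,10)
Segment 3: (4,10) -> (4,5)
Segment 4: (4,5) -> (4,1)
Segment 5: (4,1) -> (4,0)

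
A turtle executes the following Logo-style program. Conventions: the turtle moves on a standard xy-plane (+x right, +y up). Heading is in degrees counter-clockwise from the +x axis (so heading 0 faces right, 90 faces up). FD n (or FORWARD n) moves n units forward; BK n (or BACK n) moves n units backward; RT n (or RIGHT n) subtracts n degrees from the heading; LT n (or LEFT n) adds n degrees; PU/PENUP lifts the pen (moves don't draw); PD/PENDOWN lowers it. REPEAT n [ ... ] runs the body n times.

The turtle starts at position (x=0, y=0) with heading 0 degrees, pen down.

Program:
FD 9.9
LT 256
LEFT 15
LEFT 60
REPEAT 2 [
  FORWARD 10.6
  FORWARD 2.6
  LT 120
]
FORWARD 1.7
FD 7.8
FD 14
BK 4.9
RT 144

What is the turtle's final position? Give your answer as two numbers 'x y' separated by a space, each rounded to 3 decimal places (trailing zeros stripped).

Executing turtle program step by step:
Start: pos=(0,0), heading=0, pen down
FD 9.9: (0,0) -> (9.9,0) [heading=0, draw]
LT 256: heading 0 -> 256
LT 15: heading 256 -> 271
LT 60: heading 271 -> 331
REPEAT 2 [
  -- iteration 1/2 --
  FD 10.6: (9.9,0) -> (19.171,-5.139) [heading=331, draw]
  FD 2.6: (19.171,-5.139) -> (21.445,-6.399) [heading=331, draw]
  LT 120: heading 331 -> 91
  -- iteration 2/2 --
  FD 10.6: (21.445,-6.399) -> (21.26,4.199) [heading=91, draw]
  FD 2.6: (21.26,4.199) -> (21.215,6.799) [heading=91, draw]
  LT 120: heading 91 -> 211
]
FD 1.7: (21.215,6.799) -> (19.757,5.923) [heading=211, draw]
FD 7.8: (19.757,5.923) -> (13.072,1.906) [heading=211, draw]
FD 14: (13.072,1.906) -> (1.071,-5.305) [heading=211, draw]
BK 4.9: (1.071,-5.305) -> (5.271,-2.781) [heading=211, draw]
RT 144: heading 211 -> 67
Final: pos=(5.271,-2.781), heading=67, 9 segment(s) drawn

Answer: 5.271 -2.781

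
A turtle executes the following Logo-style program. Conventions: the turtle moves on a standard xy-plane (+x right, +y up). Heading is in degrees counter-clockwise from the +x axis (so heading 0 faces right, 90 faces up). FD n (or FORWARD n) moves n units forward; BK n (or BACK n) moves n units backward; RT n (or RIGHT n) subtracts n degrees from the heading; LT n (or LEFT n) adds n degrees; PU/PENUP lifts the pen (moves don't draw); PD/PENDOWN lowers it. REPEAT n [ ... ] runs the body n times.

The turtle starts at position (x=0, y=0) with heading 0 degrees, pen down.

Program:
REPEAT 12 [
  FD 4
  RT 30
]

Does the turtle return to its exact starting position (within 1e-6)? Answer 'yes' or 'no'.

Answer: yes

Derivation:
Executing turtle program step by step:
Start: pos=(0,0), heading=0, pen down
REPEAT 12 [
  -- iteration 1/12 --
  FD 4: (0,0) -> (4,0) [heading=0, draw]
  RT 30: heading 0 -> 330
  -- iteration 2/12 --
  FD 4: (4,0) -> (7.464,-2) [heading=330, draw]
  RT 30: heading 330 -> 300
  -- iteration 3/12 --
  FD 4: (7.464,-2) -> (9.464,-5.464) [heading=300, draw]
  RT 30: heading 300 -> 270
  -- iteration 4/12 --
  FD 4: (9.464,-5.464) -> (9.464,-9.464) [heading=270, draw]
  RT 30: heading 270 -> 240
  -- iteration 5/12 --
  FD 4: (9.464,-9.464) -> (7.464,-12.928) [heading=240, draw]
  RT 30: heading 240 -> 210
  -- iteration 6/12 --
  FD 4: (7.464,-12.928) -> (4,-14.928) [heading=210, draw]
  RT 30: heading 210 -> 180
  -- iteration 7/12 --
  FD 4: (4,-14.928) -> (0,-14.928) [heading=180, draw]
  RT 30: heading 180 -> 150
  -- iteration 8/12 --
  FD 4: (0,-14.928) -> (-3.464,-12.928) [heading=150, draw]
  RT 30: heading 150 -> 120
  -- iteration 9/12 --
  FD 4: (-3.464,-12.928) -> (-5.464,-9.464) [heading=120, draw]
  RT 30: heading 120 -> 90
  -- iteration 10/12 --
  FD 4: (-5.464,-9.464) -> (-5.464,-5.464) [heading=90, draw]
  RT 30: heading 90 -> 60
  -- iteration 11/12 --
  FD 4: (-5.464,-5.464) -> (-3.464,-2) [heading=60, draw]
  RT 30: heading 60 -> 30
  -- iteration 12/12 --
  FD 4: (-3.464,-2) -> (0,0) [heading=30, draw]
  RT 30: heading 30 -> 0
]
Final: pos=(0,0), heading=0, 12 segment(s) drawn

Start position: (0, 0)
Final position: (0, 0)
Distance = 0; < 1e-6 -> CLOSED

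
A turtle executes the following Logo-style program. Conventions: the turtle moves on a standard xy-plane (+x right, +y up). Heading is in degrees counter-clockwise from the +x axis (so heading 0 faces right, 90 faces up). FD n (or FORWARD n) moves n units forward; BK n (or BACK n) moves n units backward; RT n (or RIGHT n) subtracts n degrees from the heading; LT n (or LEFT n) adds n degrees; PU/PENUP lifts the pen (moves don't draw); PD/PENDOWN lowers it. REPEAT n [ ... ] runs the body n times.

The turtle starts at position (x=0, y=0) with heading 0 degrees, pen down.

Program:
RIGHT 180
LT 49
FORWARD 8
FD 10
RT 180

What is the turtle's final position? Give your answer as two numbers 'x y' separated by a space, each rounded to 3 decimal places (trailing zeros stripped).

Answer: -11.809 -13.585

Derivation:
Executing turtle program step by step:
Start: pos=(0,0), heading=0, pen down
RT 180: heading 0 -> 180
LT 49: heading 180 -> 229
FD 8: (0,0) -> (-5.248,-6.038) [heading=229, draw]
FD 10: (-5.248,-6.038) -> (-11.809,-13.585) [heading=229, draw]
RT 180: heading 229 -> 49
Final: pos=(-11.809,-13.585), heading=49, 2 segment(s) drawn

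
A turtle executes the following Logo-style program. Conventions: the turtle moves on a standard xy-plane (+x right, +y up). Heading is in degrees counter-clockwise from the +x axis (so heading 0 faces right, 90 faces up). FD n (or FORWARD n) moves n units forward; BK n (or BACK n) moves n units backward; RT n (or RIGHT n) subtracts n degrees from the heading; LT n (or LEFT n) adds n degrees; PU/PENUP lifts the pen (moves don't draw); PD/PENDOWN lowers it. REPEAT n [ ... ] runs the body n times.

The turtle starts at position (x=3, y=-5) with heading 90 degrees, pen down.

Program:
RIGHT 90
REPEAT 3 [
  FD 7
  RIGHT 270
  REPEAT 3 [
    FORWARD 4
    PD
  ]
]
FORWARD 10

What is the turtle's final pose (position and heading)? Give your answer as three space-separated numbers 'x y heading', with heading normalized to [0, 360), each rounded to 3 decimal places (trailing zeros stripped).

Answer: -9 -8 270

Derivation:
Executing turtle program step by step:
Start: pos=(3,-5), heading=90, pen down
RT 90: heading 90 -> 0
REPEAT 3 [
  -- iteration 1/3 --
  FD 7: (3,-5) -> (10,-5) [heading=0, draw]
  RT 270: heading 0 -> 90
  REPEAT 3 [
    -- iteration 1/3 --
    FD 4: (10,-5) -> (10,-1) [heading=90, draw]
    PD: pen down
    -- iteration 2/3 --
    FD 4: (10,-1) -> (10,3) [heading=90, draw]
    PD: pen down
    -- iteration 3/3 --
    FD 4: (10,3) -> (10,7) [heading=90, draw]
    PD: pen down
  ]
  -- iteration 2/3 --
  FD 7: (10,7) -> (10,14) [heading=90, draw]
  RT 270: heading 90 -> 180
  REPEAT 3 [
    -- iteration 1/3 --
    FD 4: (10,14) -> (6,14) [heading=180, draw]
    PD: pen down
    -- iteration 2/3 --
    FD 4: (6,14) -> (2,14) [heading=180, draw]
    PD: pen down
    -- iteration 3/3 --
    FD 4: (2,14) -> (-2,14) [heading=180, draw]
    PD: pen down
  ]
  -- iteration 3/3 --
  FD 7: (-2,14) -> (-9,14) [heading=180, draw]
  RT 270: heading 180 -> 270
  REPEAT 3 [
    -- iteration 1/3 --
    FD 4: (-9,14) -> (-9,10) [heading=270, draw]
    PD: pen down
    -- iteration 2/3 --
    FD 4: (-9,10) -> (-9,6) [heading=270, draw]
    PD: pen down
    -- iteration 3/3 --
    FD 4: (-9,6) -> (-9,2) [heading=270, draw]
    PD: pen down
  ]
]
FD 10: (-9,2) -> (-9,-8) [heading=270, draw]
Final: pos=(-9,-8), heading=270, 13 segment(s) drawn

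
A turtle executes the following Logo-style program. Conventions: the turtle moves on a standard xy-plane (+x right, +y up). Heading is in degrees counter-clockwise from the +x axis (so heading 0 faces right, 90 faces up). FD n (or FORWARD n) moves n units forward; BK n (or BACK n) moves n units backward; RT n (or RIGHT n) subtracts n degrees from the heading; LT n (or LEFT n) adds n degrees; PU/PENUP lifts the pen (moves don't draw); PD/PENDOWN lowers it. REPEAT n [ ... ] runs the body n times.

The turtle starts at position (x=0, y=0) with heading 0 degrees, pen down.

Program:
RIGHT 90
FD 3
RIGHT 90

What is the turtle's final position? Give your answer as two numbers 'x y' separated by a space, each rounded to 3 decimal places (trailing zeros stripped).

Executing turtle program step by step:
Start: pos=(0,0), heading=0, pen down
RT 90: heading 0 -> 270
FD 3: (0,0) -> (0,-3) [heading=270, draw]
RT 90: heading 270 -> 180
Final: pos=(0,-3), heading=180, 1 segment(s) drawn

Answer: 0 -3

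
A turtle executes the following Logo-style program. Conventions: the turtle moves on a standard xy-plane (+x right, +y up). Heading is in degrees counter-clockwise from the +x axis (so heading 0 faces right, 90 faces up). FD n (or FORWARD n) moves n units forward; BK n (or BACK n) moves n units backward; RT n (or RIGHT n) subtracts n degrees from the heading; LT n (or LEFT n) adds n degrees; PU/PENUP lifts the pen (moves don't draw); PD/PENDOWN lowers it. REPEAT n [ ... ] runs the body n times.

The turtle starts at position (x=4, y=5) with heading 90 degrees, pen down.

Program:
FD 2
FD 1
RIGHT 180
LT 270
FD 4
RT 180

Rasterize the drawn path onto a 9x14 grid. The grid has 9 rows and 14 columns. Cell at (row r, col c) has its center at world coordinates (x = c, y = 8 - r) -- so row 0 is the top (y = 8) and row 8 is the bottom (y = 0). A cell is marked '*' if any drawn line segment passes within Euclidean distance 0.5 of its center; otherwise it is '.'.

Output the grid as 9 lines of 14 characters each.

Segment 0: (4,5) -> (4,7)
Segment 1: (4,7) -> (4,8)
Segment 2: (4,8) -> (0,8)

Answer: *****.........
....*.........
....*.........
....*.........
..............
..............
..............
..............
..............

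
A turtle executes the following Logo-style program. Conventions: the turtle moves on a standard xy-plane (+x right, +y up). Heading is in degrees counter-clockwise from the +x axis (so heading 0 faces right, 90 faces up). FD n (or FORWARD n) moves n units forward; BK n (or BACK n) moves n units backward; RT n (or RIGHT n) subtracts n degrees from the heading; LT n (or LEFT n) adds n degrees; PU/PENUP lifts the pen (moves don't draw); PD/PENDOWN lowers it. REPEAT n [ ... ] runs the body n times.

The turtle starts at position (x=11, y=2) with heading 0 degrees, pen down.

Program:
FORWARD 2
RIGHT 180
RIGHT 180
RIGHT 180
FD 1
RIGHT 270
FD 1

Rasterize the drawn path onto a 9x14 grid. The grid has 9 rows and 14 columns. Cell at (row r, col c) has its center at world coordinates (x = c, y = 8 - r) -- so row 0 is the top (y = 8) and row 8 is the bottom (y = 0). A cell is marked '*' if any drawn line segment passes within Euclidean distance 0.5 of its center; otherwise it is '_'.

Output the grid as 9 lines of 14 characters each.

Answer: ______________
______________
______________
______________
______________
______________
___________***
____________*_
______________

Derivation:
Segment 0: (11,2) -> (13,2)
Segment 1: (13,2) -> (12,2)
Segment 2: (12,2) -> (12,1)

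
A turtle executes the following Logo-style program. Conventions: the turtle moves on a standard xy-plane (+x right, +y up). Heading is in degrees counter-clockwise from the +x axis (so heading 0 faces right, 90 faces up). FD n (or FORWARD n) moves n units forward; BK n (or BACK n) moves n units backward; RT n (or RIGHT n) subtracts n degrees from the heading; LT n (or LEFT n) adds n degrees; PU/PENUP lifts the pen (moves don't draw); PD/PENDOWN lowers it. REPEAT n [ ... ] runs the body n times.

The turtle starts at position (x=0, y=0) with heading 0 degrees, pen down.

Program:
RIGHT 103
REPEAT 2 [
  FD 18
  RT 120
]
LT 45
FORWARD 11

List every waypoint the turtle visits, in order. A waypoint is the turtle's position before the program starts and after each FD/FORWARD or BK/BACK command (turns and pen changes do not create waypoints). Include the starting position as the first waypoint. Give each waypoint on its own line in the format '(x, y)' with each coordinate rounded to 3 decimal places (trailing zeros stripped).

Answer: (0, 0)
(-4.049, -17.539)
(-17.213, -5.263)
(-12.049, 4.45)

Derivation:
Executing turtle program step by step:
Start: pos=(0,0), heading=0, pen down
RT 103: heading 0 -> 257
REPEAT 2 [
  -- iteration 1/2 --
  FD 18: (0,0) -> (-4.049,-17.539) [heading=257, draw]
  RT 120: heading 257 -> 137
  -- iteration 2/2 --
  FD 18: (-4.049,-17.539) -> (-17.213,-5.263) [heading=137, draw]
  RT 120: heading 137 -> 17
]
LT 45: heading 17 -> 62
FD 11: (-17.213,-5.263) -> (-12.049,4.45) [heading=62, draw]
Final: pos=(-12.049,4.45), heading=62, 3 segment(s) drawn
Waypoints (4 total):
(0, 0)
(-4.049, -17.539)
(-17.213, -5.263)
(-12.049, 4.45)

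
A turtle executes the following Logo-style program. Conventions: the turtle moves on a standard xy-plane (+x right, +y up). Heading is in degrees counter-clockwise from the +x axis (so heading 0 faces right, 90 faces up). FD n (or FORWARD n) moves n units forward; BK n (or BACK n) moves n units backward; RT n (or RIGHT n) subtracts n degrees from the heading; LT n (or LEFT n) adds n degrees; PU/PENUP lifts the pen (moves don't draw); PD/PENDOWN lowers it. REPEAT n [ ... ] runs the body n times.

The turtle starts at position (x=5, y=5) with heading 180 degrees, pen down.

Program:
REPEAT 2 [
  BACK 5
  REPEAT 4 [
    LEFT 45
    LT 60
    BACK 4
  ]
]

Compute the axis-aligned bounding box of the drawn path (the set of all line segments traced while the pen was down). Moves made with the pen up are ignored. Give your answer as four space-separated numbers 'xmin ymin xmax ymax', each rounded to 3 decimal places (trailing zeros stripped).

Answer: 5 4.035 12.829 13.364

Derivation:
Executing turtle program step by step:
Start: pos=(5,5), heading=180, pen down
REPEAT 2 [
  -- iteration 1/2 --
  BK 5: (5,5) -> (10,5) [heading=180, draw]
  REPEAT 4 [
    -- iteration 1/4 --
    LT 45: heading 180 -> 225
    LT 60: heading 225 -> 285
    BK 4: (10,5) -> (8.965,8.864) [heading=285, draw]
    -- iteration 2/4 --
    LT 45: heading 285 -> 330
    LT 60: heading 330 -> 30
    BK 4: (8.965,8.864) -> (5.501,6.864) [heading=30, draw]
    -- iteration 3/4 --
    LT 45: heading 30 -> 75
    LT 60: heading 75 -> 135
    BK 4: (5.501,6.864) -> (8.329,4.035) [heading=135, draw]
    -- iteration 4/4 --
    LT 45: heading 135 -> 180
    LT 60: heading 180 -> 240
    BK 4: (8.329,4.035) -> (10.329,7.499) [heading=240, draw]
  ]
  -- iteration 2/2 --
  BK 5: (10.329,7.499) -> (12.829,11.83) [heading=240, draw]
  REPEAT 4 [
    -- iteration 1/4 --
    LT 45: heading 240 -> 285
    LT 60: heading 285 -> 345
    BK 4: (12.829,11.83) -> (8.965,12.865) [heading=345, draw]
    -- iteration 2/4 --
    LT 45: heading 345 -> 30
    LT 60: heading 30 -> 90
    BK 4: (8.965,12.865) -> (8.965,8.865) [heading=90, draw]
    -- iteration 3/4 --
    LT 45: heading 90 -> 135
    LT 60: heading 135 -> 195
    BK 4: (8.965,8.865) -> (12.829,9.9) [heading=195, draw]
    -- iteration 4/4 --
    LT 45: heading 195 -> 240
    LT 60: heading 240 -> 300
    BK 4: (12.829,9.9) -> (10.829,13.364) [heading=300, draw]
  ]
]
Final: pos=(10.829,13.364), heading=300, 10 segment(s) drawn

Segment endpoints: x in {5, 5.501, 8.329, 8.965, 8.965, 8.965, 10, 10.329, 10.829, 12.829}, y in {4.035, 5, 5, 6.864, 7.499, 8.864, 8.865, 9.9, 11.83, 12.865, 13.364}
xmin=5, ymin=4.035, xmax=12.829, ymax=13.364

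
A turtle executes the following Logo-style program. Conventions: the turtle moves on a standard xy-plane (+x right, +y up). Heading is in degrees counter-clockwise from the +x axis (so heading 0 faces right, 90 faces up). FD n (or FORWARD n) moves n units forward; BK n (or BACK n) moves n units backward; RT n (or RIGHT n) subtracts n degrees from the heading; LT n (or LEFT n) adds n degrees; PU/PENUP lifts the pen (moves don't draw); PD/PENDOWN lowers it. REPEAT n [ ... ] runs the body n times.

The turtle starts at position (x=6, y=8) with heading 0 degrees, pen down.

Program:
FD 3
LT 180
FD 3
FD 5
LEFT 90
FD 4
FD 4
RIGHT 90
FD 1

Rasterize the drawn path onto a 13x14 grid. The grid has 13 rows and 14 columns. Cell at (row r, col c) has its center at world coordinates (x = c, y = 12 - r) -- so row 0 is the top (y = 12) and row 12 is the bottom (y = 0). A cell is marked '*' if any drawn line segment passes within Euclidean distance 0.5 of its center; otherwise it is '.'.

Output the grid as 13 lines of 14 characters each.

Segment 0: (6,8) -> (9,8)
Segment 1: (9,8) -> (6,8)
Segment 2: (6,8) -> (1,8)
Segment 3: (1,8) -> (1,4)
Segment 4: (1,4) -> (1,0)
Segment 5: (1,0) -> (-0,0)

Answer: ..............
..............
..............
..............
.*********....
.*............
.*............
.*............
.*............
.*............
.*............
.*............
**............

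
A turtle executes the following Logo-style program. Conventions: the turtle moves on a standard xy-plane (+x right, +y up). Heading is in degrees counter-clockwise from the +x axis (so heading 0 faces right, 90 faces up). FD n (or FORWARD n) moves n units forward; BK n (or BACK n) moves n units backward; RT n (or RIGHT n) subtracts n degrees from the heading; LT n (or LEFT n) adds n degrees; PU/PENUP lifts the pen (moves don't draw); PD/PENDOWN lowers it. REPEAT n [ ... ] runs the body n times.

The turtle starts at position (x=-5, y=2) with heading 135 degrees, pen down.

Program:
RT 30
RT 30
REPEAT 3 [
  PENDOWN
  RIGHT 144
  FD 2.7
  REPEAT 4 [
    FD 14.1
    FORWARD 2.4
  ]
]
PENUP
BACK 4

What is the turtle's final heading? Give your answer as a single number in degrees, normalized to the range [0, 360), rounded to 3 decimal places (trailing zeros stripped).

Answer: 3

Derivation:
Executing turtle program step by step:
Start: pos=(-5,2), heading=135, pen down
RT 30: heading 135 -> 105
RT 30: heading 105 -> 75
REPEAT 3 [
  -- iteration 1/3 --
  PD: pen down
  RT 144: heading 75 -> 291
  FD 2.7: (-5,2) -> (-4.032,-0.521) [heading=291, draw]
  REPEAT 4 [
    -- iteration 1/4 --
    FD 14.1: (-4.032,-0.521) -> (1.021,-13.684) [heading=291, draw]
    FD 2.4: (1.021,-13.684) -> (1.881,-15.925) [heading=291, draw]
    -- iteration 2/4 --
    FD 14.1: (1.881,-15.925) -> (6.934,-29.088) [heading=291, draw]
    FD 2.4: (6.934,-29.088) -> (7.794,-31.329) [heading=291, draw]
    -- iteration 3/4 --
    FD 14.1: (7.794,-31.329) -> (12.847,-44.492) [heading=291, draw]
    FD 2.4: (12.847,-44.492) -> (13.707,-46.733) [heading=291, draw]
    -- iteration 4/4 --
    FD 14.1: (13.707,-46.733) -> (18.76,-59.896) [heading=291, draw]
    FD 2.4: (18.76,-59.896) -> (19.62,-62.137) [heading=291, draw]
  ]
  -- iteration 2/3 --
  PD: pen down
  RT 144: heading 291 -> 147
  FD 2.7: (19.62,-62.137) -> (17.355,-60.666) [heading=147, draw]
  REPEAT 4 [
    -- iteration 1/4 --
    FD 14.1: (17.355,-60.666) -> (5.53,-52.987) [heading=147, draw]
    FD 2.4: (5.53,-52.987) -> (3.517,-51.68) [heading=147, draw]
    -- iteration 2/4 --
    FD 14.1: (3.517,-51.68) -> (-8.308,-44) [heading=147, draw]
    FD 2.4: (-8.308,-44) -> (-10.321,-42.693) [heading=147, draw]
    -- iteration 3/4 --
    FD 14.1: (-10.321,-42.693) -> (-22.146,-35.014) [heading=147, draw]
    FD 2.4: (-22.146,-35.014) -> (-24.159,-33.707) [heading=147, draw]
    -- iteration 4/4 --
    FD 14.1: (-24.159,-33.707) -> (-35.984,-26.027) [heading=147, draw]
    FD 2.4: (-35.984,-26.027) -> (-37.997,-24.72) [heading=147, draw]
  ]
  -- iteration 3/3 --
  PD: pen down
  RT 144: heading 147 -> 3
  FD 2.7: (-37.997,-24.72) -> (-35.3,-24.579) [heading=3, draw]
  REPEAT 4 [
    -- iteration 1/4 --
    FD 14.1: (-35.3,-24.579) -> (-21.22,-23.841) [heading=3, draw]
    FD 2.4: (-21.22,-23.841) -> (-18.823,-23.715) [heading=3, draw]
    -- iteration 2/4 --
    FD 14.1: (-18.823,-23.715) -> (-4.742,-22.977) [heading=3, draw]
    FD 2.4: (-4.742,-22.977) -> (-2.346,-22.852) [heading=3, draw]
    -- iteration 3/4 --
    FD 14.1: (-2.346,-22.852) -> (11.735,-22.114) [heading=3, draw]
    FD 2.4: (11.735,-22.114) -> (14.132,-21.988) [heading=3, draw]
    -- iteration 4/4 --
    FD 14.1: (14.132,-21.988) -> (28.212,-21.25) [heading=3, draw]
    FD 2.4: (28.212,-21.25) -> (30.609,-21.125) [heading=3, draw]
  ]
]
PU: pen up
BK 4: (30.609,-21.125) -> (26.615,-21.334) [heading=3, move]
Final: pos=(26.615,-21.334), heading=3, 27 segment(s) drawn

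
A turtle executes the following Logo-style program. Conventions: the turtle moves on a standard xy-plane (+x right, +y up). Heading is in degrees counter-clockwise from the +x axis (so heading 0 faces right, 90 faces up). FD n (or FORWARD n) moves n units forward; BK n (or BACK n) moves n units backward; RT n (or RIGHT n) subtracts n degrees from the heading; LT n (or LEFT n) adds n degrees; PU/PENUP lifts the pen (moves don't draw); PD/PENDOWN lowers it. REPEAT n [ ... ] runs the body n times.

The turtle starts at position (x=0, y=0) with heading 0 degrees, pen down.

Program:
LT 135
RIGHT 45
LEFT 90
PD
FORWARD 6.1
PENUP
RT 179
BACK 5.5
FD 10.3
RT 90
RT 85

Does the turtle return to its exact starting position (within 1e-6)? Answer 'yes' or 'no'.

Executing turtle program step by step:
Start: pos=(0,0), heading=0, pen down
LT 135: heading 0 -> 135
RT 45: heading 135 -> 90
LT 90: heading 90 -> 180
PD: pen down
FD 6.1: (0,0) -> (-6.1,0) [heading=180, draw]
PU: pen up
RT 179: heading 180 -> 1
BK 5.5: (-6.1,0) -> (-11.599,-0.096) [heading=1, move]
FD 10.3: (-11.599,-0.096) -> (-1.301,0.084) [heading=1, move]
RT 90: heading 1 -> 271
RT 85: heading 271 -> 186
Final: pos=(-1.301,0.084), heading=186, 1 segment(s) drawn

Start position: (0, 0)
Final position: (-1.301, 0.084)
Distance = 1.303; >= 1e-6 -> NOT closed

Answer: no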